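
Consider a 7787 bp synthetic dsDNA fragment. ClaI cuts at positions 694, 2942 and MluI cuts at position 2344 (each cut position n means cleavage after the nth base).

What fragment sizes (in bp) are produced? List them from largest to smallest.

4845, 1650, 694, 598 bp

Combined cut positions (sorted): 694, 2344, 2942.
Linear molecule, 3 cuts → 4 fragments:
  694 − 0 = 694 bp
  2344 − 694 = 1650 bp
  2942 − 2344 = 598 bp
  7787 − 2942 = 4845 bp
Sorted largest to smallest: 4845, 1650, 694, 598 bp.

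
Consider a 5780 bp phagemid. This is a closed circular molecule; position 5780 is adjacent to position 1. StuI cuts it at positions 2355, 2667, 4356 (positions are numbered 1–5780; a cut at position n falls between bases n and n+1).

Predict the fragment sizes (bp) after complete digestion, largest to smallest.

Circular molecule, 3 cuts → 3 fragments:
  2667 − 2355 = 312 bp
  4356 − 2667 = 1689 bp
  wrap: 5780 − 4356 + 2355 = 3779 bp
Sorted largest to smallest: 3779, 1689, 312 bp.

3779, 1689, 312 bp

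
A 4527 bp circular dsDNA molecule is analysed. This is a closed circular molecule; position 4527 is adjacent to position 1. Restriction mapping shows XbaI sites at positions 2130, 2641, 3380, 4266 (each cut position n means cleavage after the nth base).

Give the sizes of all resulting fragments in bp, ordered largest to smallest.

2391, 886, 739, 511 bp

Circular molecule, 4 cuts → 4 fragments:
  2641 − 2130 = 511 bp
  3380 − 2641 = 739 bp
  4266 − 3380 = 886 bp
  wrap: 4527 − 4266 + 2130 = 2391 bp
Sorted largest to smallest: 2391, 886, 739, 511 bp.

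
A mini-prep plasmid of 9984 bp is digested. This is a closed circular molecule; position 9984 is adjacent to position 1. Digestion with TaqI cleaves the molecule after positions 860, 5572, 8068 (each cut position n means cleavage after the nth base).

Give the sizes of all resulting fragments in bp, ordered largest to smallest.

4712, 2776, 2496 bp

Circular molecule, 3 cuts → 3 fragments:
  5572 − 860 = 4712 bp
  8068 − 5572 = 2496 bp
  wrap: 9984 − 8068 + 860 = 2776 bp
Sorted largest to smallest: 4712, 2776, 2496 bp.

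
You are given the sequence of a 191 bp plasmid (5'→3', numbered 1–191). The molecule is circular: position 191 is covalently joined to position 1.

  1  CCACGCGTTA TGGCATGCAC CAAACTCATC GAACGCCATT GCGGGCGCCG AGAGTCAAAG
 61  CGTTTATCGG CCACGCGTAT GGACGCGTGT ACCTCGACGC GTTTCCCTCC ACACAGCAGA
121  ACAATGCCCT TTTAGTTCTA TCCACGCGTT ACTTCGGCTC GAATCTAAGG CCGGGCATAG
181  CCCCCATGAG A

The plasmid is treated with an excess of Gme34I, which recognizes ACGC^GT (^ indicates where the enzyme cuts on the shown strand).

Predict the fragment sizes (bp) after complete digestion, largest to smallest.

70, 50, 47, 14, 10 bp

Gme34I sites (ACGCGT) start at positions 3, 73, 83, 97, 144.
Gme34I cuts after base 4 of each site, so after positions 6, 76, 86, 100, 147.
Circular molecule, 5 cuts → 5 fragments:
  7–76 → 70 bp
  77–86 → 10 bp
  87–100 → 14 bp
  101–147 → 47 bp
  148–191 then 1–6 → 44 + 6 = 50 bp
Sorted largest to smallest: 70, 50, 47, 14, 10 bp.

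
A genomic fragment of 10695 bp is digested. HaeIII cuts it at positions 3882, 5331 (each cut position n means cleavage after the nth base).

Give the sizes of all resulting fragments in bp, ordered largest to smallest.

Linear molecule, 2 cuts → 3 fragments:
  3882 − 0 = 3882 bp
  5331 − 3882 = 1449 bp
  10695 − 5331 = 5364 bp
Sorted largest to smallest: 5364, 3882, 1449 bp.

5364, 3882, 1449 bp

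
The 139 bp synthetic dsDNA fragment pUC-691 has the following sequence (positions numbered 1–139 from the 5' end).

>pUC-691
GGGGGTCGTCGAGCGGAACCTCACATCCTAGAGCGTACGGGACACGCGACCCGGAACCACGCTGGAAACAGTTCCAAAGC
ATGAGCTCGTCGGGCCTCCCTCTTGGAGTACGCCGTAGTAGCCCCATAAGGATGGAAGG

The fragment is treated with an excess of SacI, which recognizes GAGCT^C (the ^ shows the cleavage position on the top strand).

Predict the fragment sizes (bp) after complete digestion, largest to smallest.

87, 52 bp

The SacI site (GAGCTC) starts at position 83.
SacI cuts after base 5 of each site (before the last base), so after position 87.
Linear molecule, 1 cut → 2 fragments:
  1–87 → 87 bp
  88–139 → 52 bp
Sorted largest to smallest: 87, 52 bp.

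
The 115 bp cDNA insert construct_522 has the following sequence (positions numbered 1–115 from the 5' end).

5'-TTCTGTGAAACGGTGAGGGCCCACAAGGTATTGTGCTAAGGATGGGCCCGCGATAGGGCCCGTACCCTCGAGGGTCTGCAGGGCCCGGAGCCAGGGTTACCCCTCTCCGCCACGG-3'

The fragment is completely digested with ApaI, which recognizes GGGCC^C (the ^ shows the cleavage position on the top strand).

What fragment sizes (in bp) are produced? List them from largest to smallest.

30, 27, 25, 21, 12 bp

ApaI sites (GGGCCC) start at positions 17, 44, 56, 81.
ApaI cuts after base 5 of each site (before the last base), so after positions 21, 48, 60, 85.
Linear molecule, 4 cuts → 5 fragments:
  1–21 → 21 bp
  22–48 → 27 bp
  49–60 → 12 bp
  61–85 → 25 bp
  86–115 → 30 bp
Sorted largest to smallest: 30, 27, 25, 21, 12 bp.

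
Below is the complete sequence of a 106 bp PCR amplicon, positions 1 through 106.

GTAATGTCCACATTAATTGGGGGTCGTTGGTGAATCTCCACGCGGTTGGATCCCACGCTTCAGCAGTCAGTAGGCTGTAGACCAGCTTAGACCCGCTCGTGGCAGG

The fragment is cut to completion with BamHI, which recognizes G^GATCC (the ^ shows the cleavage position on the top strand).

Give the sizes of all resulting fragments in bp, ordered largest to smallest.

The BamHI site (GGATCC) starts at position 48.
BamHI cuts after the first base of each site, so after position 48.
Linear molecule, 1 cut → 2 fragments:
  1–48 → 48 bp
  49–106 → 58 bp
Sorted largest to smallest: 58, 48 bp.

58, 48 bp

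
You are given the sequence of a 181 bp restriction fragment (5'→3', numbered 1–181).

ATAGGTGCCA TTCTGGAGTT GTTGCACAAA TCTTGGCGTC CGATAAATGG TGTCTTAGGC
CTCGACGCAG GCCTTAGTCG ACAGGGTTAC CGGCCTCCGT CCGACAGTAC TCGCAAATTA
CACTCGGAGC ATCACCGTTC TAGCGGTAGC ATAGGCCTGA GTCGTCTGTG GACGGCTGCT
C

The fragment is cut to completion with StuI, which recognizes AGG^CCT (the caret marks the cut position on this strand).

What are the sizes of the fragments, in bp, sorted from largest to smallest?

84, 59, 26, 12 bp

StuI sites (AGGCCT) start at positions 57, 69, 153.
StuI cuts after base 3 of each site, so after positions 59, 71, 155.
Linear molecule, 3 cuts → 4 fragments:
  1–59 → 59 bp
  60–71 → 12 bp
  72–155 → 84 bp
  156–181 → 26 bp
Sorted largest to smallest: 84, 59, 26, 12 bp.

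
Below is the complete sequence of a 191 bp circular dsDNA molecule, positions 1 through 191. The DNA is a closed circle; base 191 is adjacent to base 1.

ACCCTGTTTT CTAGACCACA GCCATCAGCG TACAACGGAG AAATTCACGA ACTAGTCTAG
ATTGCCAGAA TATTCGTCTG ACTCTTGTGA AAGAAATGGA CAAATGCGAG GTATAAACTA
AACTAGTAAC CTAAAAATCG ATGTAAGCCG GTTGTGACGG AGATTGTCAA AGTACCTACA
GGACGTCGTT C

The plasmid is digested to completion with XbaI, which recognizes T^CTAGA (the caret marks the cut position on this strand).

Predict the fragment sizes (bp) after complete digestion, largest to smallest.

XbaI sites (TCTAGA) start at positions 10, 56.
XbaI cuts after the first base of each site, so after positions 10, 56.
Circular molecule, 2 cuts → 2 fragments:
  11–56 → 46 bp
  57–191 then 1–10 → 135 + 10 = 145 bp
Sorted largest to smallest: 145, 46 bp.

145, 46 bp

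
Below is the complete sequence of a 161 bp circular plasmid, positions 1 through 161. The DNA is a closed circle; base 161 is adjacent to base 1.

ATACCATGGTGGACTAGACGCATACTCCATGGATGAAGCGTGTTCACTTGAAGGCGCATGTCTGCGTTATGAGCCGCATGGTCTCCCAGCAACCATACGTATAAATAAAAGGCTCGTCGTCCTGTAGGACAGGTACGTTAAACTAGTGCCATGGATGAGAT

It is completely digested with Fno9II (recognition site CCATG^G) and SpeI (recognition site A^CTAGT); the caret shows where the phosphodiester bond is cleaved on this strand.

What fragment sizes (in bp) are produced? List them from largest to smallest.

111, 23, 16, 11 bp

Fno9II sites (CCATGG) start at positions 4, 27, 149.
Fno9II cuts after base 5 of each site (before the last base), so after positions 8, 31, 153.
The SpeI site (ACTAGT) starts at position 142.
SpeI cuts after the first base of each site, so after position 142.
Combined cut positions: 8, 31, 142, 153.
Circular molecule, 4 cuts → 4 fragments:
  9–31 → 23 bp
  32–142 → 111 bp
  143–153 → 11 bp
  154–161 then 1–8 → 8 + 8 = 16 bp
Sorted largest to smallest: 111, 23, 16, 11 bp.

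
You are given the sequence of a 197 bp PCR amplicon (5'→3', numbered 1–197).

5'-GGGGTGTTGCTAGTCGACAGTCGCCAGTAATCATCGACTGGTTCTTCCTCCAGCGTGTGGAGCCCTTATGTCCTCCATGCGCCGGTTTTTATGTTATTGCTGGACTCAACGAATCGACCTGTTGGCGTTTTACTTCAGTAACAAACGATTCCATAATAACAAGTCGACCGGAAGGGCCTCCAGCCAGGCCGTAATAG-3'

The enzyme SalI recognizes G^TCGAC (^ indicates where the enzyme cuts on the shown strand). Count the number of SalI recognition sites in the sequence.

2

GTCGAC occurs starting at positions 13, 163.
SalI cuts at 2 sites.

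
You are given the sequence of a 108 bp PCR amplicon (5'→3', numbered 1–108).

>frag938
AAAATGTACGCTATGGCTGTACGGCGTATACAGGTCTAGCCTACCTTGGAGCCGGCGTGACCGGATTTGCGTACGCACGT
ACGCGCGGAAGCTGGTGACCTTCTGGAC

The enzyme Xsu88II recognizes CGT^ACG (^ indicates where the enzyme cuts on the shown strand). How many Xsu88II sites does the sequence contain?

2

CGTACG occurs starting at positions 70, 78.
Xsu88II cuts at 2 sites.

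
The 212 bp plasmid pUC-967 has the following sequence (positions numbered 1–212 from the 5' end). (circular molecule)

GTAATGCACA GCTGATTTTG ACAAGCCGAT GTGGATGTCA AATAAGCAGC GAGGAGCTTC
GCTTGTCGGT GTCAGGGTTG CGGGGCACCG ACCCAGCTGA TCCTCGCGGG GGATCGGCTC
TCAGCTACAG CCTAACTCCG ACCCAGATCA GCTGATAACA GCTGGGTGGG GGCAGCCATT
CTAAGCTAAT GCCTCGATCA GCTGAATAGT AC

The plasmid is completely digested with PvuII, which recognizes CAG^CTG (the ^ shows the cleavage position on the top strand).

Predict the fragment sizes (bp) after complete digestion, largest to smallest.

PvuII sites (CAGCTG) start at positions 9, 94, 149, 159, 199.
PvuII cuts after base 3 of each site, so after positions 11, 96, 151, 161, 201.
Circular molecule, 5 cuts → 5 fragments:
  12–96 → 85 bp
  97–151 → 55 bp
  152–161 → 10 bp
  162–201 → 40 bp
  202–212 then 1–11 → 11 + 11 = 22 bp
Sorted largest to smallest: 85, 55, 40, 22, 10 bp.

85, 55, 40, 22, 10 bp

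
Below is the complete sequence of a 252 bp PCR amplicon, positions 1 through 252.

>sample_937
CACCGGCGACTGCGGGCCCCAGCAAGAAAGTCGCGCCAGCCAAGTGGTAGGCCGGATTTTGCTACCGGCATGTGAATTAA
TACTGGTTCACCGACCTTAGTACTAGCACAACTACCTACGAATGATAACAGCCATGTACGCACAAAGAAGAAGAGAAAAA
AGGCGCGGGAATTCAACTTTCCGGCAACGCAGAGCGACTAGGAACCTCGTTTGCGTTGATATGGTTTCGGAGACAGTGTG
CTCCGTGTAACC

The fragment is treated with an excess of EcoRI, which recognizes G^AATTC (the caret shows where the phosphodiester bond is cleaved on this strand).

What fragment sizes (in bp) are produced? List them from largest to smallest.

169, 83 bp

The EcoRI site (GAATTC) starts at position 169.
EcoRI cuts after the first base of each site, so after position 169.
Linear molecule, 1 cut → 2 fragments:
  1–169 → 169 bp
  170–252 → 83 bp
Sorted largest to smallest: 169, 83 bp.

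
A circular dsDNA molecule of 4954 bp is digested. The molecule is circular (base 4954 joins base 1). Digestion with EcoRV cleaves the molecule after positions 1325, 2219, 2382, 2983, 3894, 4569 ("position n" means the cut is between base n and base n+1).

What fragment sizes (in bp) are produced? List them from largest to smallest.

Circular molecule, 6 cuts → 6 fragments:
  2219 − 1325 = 894 bp
  2382 − 2219 = 163 bp
  2983 − 2382 = 601 bp
  3894 − 2983 = 911 bp
  4569 − 3894 = 675 bp
  wrap: 4954 − 4569 + 1325 = 1710 bp
Sorted largest to smallest: 1710, 911, 894, 675, 601, 163 bp.

1710, 911, 894, 675, 601, 163 bp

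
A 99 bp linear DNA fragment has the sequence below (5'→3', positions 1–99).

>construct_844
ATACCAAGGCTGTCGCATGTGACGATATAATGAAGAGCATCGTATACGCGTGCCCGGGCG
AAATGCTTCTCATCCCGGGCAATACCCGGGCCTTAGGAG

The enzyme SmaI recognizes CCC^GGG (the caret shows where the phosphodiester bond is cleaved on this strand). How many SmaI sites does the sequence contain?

3

CCCGGG occurs starting at positions 53, 74, 85.
SmaI cuts at 3 sites.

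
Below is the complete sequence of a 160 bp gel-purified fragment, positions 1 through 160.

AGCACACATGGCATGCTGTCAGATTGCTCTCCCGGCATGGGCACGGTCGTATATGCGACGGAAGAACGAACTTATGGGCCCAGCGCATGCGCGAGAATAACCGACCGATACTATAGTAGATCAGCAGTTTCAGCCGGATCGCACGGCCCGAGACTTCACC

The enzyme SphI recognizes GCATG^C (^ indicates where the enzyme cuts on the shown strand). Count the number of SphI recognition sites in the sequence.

GCATGC occurs starting at positions 11, 85.
SphI cuts at 2 sites.

2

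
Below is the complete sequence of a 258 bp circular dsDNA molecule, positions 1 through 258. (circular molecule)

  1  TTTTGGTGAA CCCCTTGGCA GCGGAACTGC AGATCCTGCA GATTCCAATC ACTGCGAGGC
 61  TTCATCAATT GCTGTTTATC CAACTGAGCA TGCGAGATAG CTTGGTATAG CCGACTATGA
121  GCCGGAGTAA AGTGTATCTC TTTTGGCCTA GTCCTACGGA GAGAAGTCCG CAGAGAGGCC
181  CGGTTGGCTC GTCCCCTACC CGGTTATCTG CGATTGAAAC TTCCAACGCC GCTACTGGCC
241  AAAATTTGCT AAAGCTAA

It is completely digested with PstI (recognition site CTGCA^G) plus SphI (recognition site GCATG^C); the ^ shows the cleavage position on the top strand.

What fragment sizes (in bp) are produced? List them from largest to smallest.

PstI sites (CTGCAG) start at positions 27, 36.
PstI cuts after base 5 of each site (before the last base), so after positions 31, 40.
The SphI site (GCATGC) starts at position 88.
SphI cuts after base 5 of each site (before the last base), so after position 92.
Combined cut positions: 31, 40, 92.
Circular molecule, 3 cuts → 3 fragments:
  32–40 → 9 bp
  41–92 → 52 bp
  93–258 then 1–31 → 166 + 31 = 197 bp
Sorted largest to smallest: 197, 52, 9 bp.

197, 52, 9 bp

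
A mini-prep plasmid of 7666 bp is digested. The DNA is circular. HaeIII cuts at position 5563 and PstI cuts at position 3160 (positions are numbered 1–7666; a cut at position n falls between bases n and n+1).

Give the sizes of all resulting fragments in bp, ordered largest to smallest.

Combined cut positions (sorted): 3160, 5563.
Circular molecule, 2 cuts → 2 fragments:
  5563 − 3160 = 2403 bp
  wrap: 7666 − 5563 + 3160 = 5263 bp
Sorted largest to smallest: 5263, 2403 bp.

5263, 2403 bp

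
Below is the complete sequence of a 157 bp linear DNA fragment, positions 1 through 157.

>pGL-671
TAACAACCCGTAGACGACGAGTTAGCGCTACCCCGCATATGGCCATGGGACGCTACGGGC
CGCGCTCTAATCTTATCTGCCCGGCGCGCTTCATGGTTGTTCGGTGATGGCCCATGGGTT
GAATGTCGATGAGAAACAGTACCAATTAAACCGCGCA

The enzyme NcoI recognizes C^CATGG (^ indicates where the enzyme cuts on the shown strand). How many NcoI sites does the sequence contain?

CCATGG occurs starting at positions 43, 112.
NcoI cuts at 2 sites.

2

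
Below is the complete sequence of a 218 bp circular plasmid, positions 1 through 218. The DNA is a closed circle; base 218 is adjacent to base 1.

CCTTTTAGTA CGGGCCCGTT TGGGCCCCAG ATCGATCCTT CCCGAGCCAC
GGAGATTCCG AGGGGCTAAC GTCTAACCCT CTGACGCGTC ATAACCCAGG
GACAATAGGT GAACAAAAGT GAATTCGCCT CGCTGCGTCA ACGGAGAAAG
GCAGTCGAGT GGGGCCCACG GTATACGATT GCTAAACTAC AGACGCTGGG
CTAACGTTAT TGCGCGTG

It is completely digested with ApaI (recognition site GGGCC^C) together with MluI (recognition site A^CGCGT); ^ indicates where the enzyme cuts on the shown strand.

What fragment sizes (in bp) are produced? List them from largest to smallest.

ApaI sites (GGGCCC) start at positions 12, 22, 162.
ApaI cuts after base 5 of each site (before the last base), so after positions 16, 26, 166.
The MluI site (ACGCGT) starts at position 84.
MluI cuts after the first base of each site, so after position 84.
Combined cut positions: 16, 26, 84, 166.
Circular molecule, 4 cuts → 4 fragments:
  17–26 → 10 bp
  27–84 → 58 bp
  85–166 → 82 bp
  167–218 then 1–16 → 52 + 16 = 68 bp
Sorted largest to smallest: 82, 68, 58, 10 bp.

82, 68, 58, 10 bp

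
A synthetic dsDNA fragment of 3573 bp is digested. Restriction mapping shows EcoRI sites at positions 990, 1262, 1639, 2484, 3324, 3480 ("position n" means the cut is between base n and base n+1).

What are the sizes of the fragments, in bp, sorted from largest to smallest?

990, 845, 840, 377, 272, 156, 93 bp

Linear molecule, 6 cuts → 7 fragments:
  990 − 0 = 990 bp
  1262 − 990 = 272 bp
  1639 − 1262 = 377 bp
  2484 − 1639 = 845 bp
  3324 − 2484 = 840 bp
  3480 − 3324 = 156 bp
  3573 − 3480 = 93 bp
Sorted largest to smallest: 990, 845, 840, 377, 272, 156, 93 bp.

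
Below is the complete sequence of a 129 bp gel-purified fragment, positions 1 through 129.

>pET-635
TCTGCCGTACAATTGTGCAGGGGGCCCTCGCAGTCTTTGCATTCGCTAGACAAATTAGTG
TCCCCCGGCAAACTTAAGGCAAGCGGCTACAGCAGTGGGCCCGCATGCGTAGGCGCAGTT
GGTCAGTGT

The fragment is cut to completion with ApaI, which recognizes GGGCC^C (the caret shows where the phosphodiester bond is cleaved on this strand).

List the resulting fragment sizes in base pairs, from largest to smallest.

75, 28, 26 bp

ApaI sites (GGGCCC) start at positions 22, 97.
ApaI cuts after base 5 of each site (before the last base), so after positions 26, 101.
Linear molecule, 2 cuts → 3 fragments:
  1–26 → 26 bp
  27–101 → 75 bp
  102–129 → 28 bp
Sorted largest to smallest: 75, 28, 26 bp.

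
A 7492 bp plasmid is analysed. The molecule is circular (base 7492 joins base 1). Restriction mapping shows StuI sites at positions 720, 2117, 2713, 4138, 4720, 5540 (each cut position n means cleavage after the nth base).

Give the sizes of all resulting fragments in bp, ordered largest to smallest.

Circular molecule, 6 cuts → 6 fragments:
  2117 − 720 = 1397 bp
  2713 − 2117 = 596 bp
  4138 − 2713 = 1425 bp
  4720 − 4138 = 582 bp
  5540 − 4720 = 820 bp
  wrap: 7492 − 5540 + 720 = 2672 bp
Sorted largest to smallest: 2672, 1425, 1397, 820, 596, 582 bp.

2672, 1425, 1397, 820, 596, 582 bp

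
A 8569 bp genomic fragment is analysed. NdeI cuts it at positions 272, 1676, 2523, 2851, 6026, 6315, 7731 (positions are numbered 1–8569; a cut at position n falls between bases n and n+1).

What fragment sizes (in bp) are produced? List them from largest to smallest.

3175, 1416, 1404, 847, 838, 328, 289, 272 bp

Linear molecule, 7 cuts → 8 fragments:
  272 − 0 = 272 bp
  1676 − 272 = 1404 bp
  2523 − 1676 = 847 bp
  2851 − 2523 = 328 bp
  6026 − 2851 = 3175 bp
  6315 − 6026 = 289 bp
  7731 − 6315 = 1416 bp
  8569 − 7731 = 838 bp
Sorted largest to smallest: 3175, 1416, 1404, 847, 838, 328, 289, 272 bp.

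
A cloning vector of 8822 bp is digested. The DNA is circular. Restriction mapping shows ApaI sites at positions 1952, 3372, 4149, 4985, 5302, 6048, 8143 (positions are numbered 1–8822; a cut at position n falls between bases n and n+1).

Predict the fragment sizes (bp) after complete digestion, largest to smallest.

Circular molecule, 7 cuts → 7 fragments:
  3372 − 1952 = 1420 bp
  4149 − 3372 = 777 bp
  4985 − 4149 = 836 bp
  5302 − 4985 = 317 bp
  6048 − 5302 = 746 bp
  8143 − 6048 = 2095 bp
  wrap: 8822 − 8143 + 1952 = 2631 bp
Sorted largest to smallest: 2631, 2095, 1420, 836, 777, 746, 317 bp.

2631, 2095, 1420, 836, 777, 746, 317 bp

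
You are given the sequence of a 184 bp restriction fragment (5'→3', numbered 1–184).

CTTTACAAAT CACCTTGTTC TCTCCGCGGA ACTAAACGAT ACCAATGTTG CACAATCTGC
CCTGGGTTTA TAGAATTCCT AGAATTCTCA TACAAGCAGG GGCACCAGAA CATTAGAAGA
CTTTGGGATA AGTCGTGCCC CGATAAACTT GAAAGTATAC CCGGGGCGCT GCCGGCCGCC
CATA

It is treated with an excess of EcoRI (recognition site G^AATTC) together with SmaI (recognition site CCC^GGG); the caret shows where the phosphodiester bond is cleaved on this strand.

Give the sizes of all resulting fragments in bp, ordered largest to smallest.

80, 73, 22, 9 bp

EcoRI sites (GAATTC) start at positions 73, 82.
EcoRI cuts after the first base of each site, so after positions 73, 82.
The SmaI site (CCCGGG) starts at position 160.
SmaI cuts after base 3 of each site, so after position 162.
Combined cut positions: 73, 82, 162.
Linear molecule, 3 cuts → 4 fragments:
  1–73 → 73 bp
  74–82 → 9 bp
  83–162 → 80 bp
  163–184 → 22 bp
Sorted largest to smallest: 80, 73, 22, 9 bp.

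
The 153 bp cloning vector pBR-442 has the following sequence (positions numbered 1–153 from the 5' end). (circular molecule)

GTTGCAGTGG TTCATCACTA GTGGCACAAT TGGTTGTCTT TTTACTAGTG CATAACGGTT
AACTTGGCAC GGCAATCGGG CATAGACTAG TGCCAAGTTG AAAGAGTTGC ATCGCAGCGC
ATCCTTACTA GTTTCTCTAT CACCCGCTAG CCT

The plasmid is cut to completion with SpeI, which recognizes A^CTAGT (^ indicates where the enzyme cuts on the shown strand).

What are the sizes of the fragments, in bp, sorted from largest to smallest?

SpeI sites (ACTAGT) start at positions 17, 44, 86, 127.
SpeI cuts after the first base of each site, so after positions 17, 44, 86, 127.
Circular molecule, 4 cuts → 4 fragments:
  18–44 → 27 bp
  45–86 → 42 bp
  87–127 → 41 bp
  128–153 then 1–17 → 26 + 17 = 43 bp
Sorted largest to smallest: 43, 42, 41, 27 bp.

43, 42, 41, 27 bp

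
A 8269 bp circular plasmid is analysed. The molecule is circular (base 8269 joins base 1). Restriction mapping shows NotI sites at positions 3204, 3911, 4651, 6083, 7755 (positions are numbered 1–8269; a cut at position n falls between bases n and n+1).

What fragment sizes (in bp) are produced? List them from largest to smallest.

Circular molecule, 5 cuts → 5 fragments:
  3911 − 3204 = 707 bp
  4651 − 3911 = 740 bp
  6083 − 4651 = 1432 bp
  7755 − 6083 = 1672 bp
  wrap: 8269 − 7755 + 3204 = 3718 bp
Sorted largest to smallest: 3718, 1672, 1432, 740, 707 bp.

3718, 1672, 1432, 740, 707 bp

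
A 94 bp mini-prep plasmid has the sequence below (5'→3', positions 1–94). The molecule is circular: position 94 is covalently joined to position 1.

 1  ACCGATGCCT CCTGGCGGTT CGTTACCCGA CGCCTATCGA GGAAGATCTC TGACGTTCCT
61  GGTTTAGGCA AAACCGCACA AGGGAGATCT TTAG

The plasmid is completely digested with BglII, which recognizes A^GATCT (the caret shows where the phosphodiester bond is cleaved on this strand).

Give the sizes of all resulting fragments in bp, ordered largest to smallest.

53, 41 bp

BglII sites (AGATCT) start at positions 44, 85.
BglII cuts after the first base of each site, so after positions 44, 85.
Circular molecule, 2 cuts → 2 fragments:
  45–85 → 41 bp
  86–94 then 1–44 → 9 + 44 = 53 bp
Sorted largest to smallest: 53, 41 bp.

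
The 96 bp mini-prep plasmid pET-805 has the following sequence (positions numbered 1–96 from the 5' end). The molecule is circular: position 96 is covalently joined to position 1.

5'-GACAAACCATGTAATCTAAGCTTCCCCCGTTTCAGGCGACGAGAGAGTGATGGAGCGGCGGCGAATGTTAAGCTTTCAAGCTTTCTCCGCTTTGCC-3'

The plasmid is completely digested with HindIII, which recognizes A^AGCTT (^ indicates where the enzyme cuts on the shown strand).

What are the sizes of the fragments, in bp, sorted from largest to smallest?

52, 36, 8 bp

HindIII sites (AAGCTT) start at positions 18, 70, 78.
HindIII cuts after the first base of each site, so after positions 18, 70, 78.
Circular molecule, 3 cuts → 3 fragments:
  19–70 → 52 bp
  71–78 → 8 bp
  79–96 then 1–18 → 18 + 18 = 36 bp
Sorted largest to smallest: 52, 36, 8 bp.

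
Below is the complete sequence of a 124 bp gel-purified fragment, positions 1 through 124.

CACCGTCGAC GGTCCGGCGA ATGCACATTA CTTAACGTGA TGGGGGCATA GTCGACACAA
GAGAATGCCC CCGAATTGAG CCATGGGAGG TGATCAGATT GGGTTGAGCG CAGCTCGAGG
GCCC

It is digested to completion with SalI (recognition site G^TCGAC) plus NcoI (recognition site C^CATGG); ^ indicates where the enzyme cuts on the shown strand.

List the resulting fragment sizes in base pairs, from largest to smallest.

SalI sites (GTCGAC) start at positions 5, 51.
SalI cuts after the first base of each site, so after positions 5, 51.
The NcoI site (CCATGG) starts at position 81.
NcoI cuts after the first base of each site, so after position 81.
Combined cut positions: 5, 51, 81.
Linear molecule, 3 cuts → 4 fragments:
  1–5 → 5 bp
  6–51 → 46 bp
  52–81 → 30 bp
  82–124 → 43 bp
Sorted largest to smallest: 46, 43, 30, 5 bp.

46, 43, 30, 5 bp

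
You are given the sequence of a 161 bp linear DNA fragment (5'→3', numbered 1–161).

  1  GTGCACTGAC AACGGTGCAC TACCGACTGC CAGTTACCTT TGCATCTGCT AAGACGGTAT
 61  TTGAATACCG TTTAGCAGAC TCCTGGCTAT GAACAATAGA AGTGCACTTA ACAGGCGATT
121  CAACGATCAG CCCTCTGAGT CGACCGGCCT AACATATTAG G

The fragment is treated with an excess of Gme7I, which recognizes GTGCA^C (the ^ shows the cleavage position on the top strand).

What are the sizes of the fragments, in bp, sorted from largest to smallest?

87, 55, 14, 5 bp

Gme7I sites (GTGCAC) start at positions 1, 15, 102.
Gme7I cuts after base 5 of each site (before the last base), so after positions 5, 19, 106.
Linear molecule, 3 cuts → 4 fragments:
  1–5 → 5 bp
  6–19 → 14 bp
  20–106 → 87 bp
  107–161 → 55 bp
Sorted largest to smallest: 87, 55, 14, 5 bp.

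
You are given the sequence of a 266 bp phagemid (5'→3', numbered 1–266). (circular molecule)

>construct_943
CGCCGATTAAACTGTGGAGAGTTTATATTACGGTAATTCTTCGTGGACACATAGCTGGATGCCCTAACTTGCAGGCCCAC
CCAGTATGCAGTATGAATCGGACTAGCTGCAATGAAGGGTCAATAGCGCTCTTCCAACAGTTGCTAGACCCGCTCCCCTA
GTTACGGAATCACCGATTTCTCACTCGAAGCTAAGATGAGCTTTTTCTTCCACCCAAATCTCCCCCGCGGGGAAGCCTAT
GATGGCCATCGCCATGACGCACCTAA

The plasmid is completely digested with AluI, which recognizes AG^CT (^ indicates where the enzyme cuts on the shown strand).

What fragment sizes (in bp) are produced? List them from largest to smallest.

AluI sites (AGCT) start at positions 53, 105, 189, 199.
AluI cuts after base 2 of each site, so after positions 54, 106, 190, 200.
Circular molecule, 4 cuts → 4 fragments:
  55–106 → 52 bp
  107–190 → 84 bp
  191–200 → 10 bp
  201–266 then 1–54 → 66 + 54 = 120 bp
Sorted largest to smallest: 120, 84, 52, 10 bp.

120, 84, 52, 10 bp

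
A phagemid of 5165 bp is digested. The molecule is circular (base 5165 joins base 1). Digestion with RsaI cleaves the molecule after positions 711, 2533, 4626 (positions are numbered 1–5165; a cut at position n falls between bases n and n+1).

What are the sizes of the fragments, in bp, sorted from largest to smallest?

2093, 1822, 1250 bp

Circular molecule, 3 cuts → 3 fragments:
  2533 − 711 = 1822 bp
  4626 − 2533 = 2093 bp
  wrap: 5165 − 4626 + 711 = 1250 bp
Sorted largest to smallest: 2093, 1822, 1250 bp.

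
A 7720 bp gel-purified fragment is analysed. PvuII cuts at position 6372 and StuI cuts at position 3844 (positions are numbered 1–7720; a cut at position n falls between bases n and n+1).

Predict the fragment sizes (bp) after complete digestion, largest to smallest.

3844, 2528, 1348 bp

Combined cut positions (sorted): 3844, 6372.
Linear molecule, 2 cuts → 3 fragments:
  3844 − 0 = 3844 bp
  6372 − 3844 = 2528 bp
  7720 − 6372 = 1348 bp
Sorted largest to smallest: 3844, 2528, 1348 bp.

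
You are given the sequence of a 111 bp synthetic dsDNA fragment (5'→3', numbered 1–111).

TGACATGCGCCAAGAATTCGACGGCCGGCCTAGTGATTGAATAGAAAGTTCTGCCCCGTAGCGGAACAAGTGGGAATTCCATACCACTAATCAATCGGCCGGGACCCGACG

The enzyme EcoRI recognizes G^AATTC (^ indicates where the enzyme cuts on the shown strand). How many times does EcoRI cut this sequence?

2

GAATTC occurs starting at positions 14, 74.
EcoRI cuts at 2 sites.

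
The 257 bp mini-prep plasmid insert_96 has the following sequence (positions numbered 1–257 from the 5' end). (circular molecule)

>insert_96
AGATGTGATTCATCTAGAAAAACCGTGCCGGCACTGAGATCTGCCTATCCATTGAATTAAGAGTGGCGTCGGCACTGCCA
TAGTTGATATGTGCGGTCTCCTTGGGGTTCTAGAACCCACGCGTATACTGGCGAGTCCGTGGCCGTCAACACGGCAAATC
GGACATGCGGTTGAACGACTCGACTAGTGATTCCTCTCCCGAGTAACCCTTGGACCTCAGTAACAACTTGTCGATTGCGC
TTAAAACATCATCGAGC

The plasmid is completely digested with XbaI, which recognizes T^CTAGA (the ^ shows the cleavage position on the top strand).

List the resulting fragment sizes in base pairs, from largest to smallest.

XbaI sites (TCTAGA) start at positions 13, 109.
XbaI cuts after the first base of each site, so after positions 13, 109.
Circular molecule, 2 cuts → 2 fragments:
  14–109 → 96 bp
  110–257 then 1–13 → 148 + 13 = 161 bp
Sorted largest to smallest: 161, 96 bp.

161, 96 bp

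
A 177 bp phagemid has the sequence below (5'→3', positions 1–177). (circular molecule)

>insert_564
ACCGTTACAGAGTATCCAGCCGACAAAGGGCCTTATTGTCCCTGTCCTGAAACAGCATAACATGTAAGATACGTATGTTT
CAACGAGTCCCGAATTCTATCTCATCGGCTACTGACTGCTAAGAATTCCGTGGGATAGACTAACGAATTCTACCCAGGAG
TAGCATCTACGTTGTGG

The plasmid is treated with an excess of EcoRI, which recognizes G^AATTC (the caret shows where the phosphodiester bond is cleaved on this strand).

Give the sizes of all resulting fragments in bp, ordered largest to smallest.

EcoRI sites (GAATTC) start at positions 92, 123, 145.
EcoRI cuts after the first base of each site, so after positions 92, 123, 145.
Circular molecule, 3 cuts → 3 fragments:
  93–123 → 31 bp
  124–145 → 22 bp
  146–177 then 1–92 → 32 + 92 = 124 bp
Sorted largest to smallest: 124, 31, 22 bp.

124, 31, 22 bp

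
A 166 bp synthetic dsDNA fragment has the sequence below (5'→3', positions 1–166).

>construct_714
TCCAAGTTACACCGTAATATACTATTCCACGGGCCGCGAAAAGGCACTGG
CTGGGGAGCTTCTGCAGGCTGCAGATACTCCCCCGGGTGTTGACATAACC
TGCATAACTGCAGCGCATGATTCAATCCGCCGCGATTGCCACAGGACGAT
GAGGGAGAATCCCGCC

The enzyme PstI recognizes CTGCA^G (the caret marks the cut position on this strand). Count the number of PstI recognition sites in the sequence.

CTGCAG occurs starting at positions 62, 69, 108.
PstI cuts at 3 sites.

3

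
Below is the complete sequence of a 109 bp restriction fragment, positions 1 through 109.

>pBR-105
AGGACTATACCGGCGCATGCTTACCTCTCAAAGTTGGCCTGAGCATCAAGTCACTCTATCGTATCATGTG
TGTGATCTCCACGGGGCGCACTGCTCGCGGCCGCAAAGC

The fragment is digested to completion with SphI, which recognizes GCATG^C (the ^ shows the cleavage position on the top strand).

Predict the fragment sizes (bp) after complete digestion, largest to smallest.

90, 19 bp

The SphI site (GCATGC) starts at position 15.
SphI cuts after base 5 of each site (before the last base), so after position 19.
Linear molecule, 1 cut → 2 fragments:
  1–19 → 19 bp
  20–109 → 90 bp
Sorted largest to smallest: 90, 19 bp.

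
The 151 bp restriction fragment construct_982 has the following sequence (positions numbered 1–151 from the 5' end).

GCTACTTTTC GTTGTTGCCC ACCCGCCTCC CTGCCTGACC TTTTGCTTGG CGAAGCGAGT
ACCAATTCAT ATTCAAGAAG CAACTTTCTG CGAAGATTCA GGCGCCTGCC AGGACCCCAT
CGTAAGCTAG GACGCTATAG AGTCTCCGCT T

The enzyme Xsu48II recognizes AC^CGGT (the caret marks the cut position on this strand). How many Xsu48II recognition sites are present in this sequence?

0

No occurrence of ACCGGT is present in the sequence.
Xsu48II does not cut: 0 sites.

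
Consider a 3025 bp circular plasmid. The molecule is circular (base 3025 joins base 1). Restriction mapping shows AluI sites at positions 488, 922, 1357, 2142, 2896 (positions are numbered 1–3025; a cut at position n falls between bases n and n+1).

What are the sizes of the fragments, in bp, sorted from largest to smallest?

785, 754, 617, 435, 434 bp

Circular molecule, 5 cuts → 5 fragments:
  922 − 488 = 434 bp
  1357 − 922 = 435 bp
  2142 − 1357 = 785 bp
  2896 − 2142 = 754 bp
  wrap: 3025 − 2896 + 488 = 617 bp
Sorted largest to smallest: 785, 754, 617, 435, 434 bp.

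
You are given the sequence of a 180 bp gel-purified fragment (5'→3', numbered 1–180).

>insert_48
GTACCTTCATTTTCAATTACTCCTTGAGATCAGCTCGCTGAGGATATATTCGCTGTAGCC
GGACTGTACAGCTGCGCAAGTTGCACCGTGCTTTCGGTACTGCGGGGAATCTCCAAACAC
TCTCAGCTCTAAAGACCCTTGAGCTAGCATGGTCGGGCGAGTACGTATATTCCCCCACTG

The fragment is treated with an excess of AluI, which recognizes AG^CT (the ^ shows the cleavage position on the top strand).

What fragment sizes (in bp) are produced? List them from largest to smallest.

AluI sites (AGCT) start at positions 32, 70, 125, 142.
AluI cuts after base 2 of each site, so after positions 33, 71, 126, 143.
Linear molecule, 4 cuts → 5 fragments:
  1–33 → 33 bp
  34–71 → 38 bp
  72–126 → 55 bp
  127–143 → 17 bp
  144–180 → 37 bp
Sorted largest to smallest: 55, 38, 37, 33, 17 bp.

55, 38, 37, 33, 17 bp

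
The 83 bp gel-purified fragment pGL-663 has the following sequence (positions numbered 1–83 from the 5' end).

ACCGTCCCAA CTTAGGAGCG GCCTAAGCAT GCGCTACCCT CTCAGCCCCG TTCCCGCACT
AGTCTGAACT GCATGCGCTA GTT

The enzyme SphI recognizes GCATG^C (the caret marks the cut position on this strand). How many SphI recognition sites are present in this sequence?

GCATGC occurs starting at positions 27, 71.
SphI cuts at 2 sites.

2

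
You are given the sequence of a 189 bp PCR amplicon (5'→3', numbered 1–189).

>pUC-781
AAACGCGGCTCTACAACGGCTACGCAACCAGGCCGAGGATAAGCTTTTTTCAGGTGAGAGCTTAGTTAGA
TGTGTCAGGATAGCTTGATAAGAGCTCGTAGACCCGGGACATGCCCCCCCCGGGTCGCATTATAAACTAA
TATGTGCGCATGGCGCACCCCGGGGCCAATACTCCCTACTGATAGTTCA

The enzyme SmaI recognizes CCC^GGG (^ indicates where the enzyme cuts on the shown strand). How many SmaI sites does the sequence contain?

CCCGGG occurs starting at positions 103, 119, 159.
SmaI cuts at 3 sites.

3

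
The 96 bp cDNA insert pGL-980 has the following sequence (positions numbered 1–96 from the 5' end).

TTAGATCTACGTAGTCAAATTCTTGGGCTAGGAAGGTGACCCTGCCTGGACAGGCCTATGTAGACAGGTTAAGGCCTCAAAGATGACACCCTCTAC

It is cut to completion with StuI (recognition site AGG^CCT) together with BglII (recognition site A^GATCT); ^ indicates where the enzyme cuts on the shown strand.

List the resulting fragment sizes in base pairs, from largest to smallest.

StuI sites (AGGCCT) start at positions 52, 72.
StuI cuts after base 3 of each site, so after positions 54, 74.
The BglII site (AGATCT) starts at position 3.
BglII cuts after the first base of each site, so after position 3.
Combined cut positions: 3, 54, 74.
Linear molecule, 3 cuts → 4 fragments:
  1–3 → 3 bp
  4–54 → 51 bp
  55–74 → 20 bp
  75–96 → 22 bp
Sorted largest to smallest: 51, 22, 20, 3 bp.

51, 22, 20, 3 bp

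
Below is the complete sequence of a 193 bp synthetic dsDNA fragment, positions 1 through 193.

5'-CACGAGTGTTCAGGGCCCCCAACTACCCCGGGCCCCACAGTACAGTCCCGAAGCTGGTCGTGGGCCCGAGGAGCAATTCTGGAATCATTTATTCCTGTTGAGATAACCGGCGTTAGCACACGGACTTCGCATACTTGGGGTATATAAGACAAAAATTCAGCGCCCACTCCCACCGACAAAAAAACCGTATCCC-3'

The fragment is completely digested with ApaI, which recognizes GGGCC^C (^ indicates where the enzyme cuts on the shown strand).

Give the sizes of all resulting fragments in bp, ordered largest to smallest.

ApaI sites (GGGCCC) start at positions 13, 30, 62.
ApaI cuts after base 5 of each site (before the last base), so after positions 17, 34, 66.
Linear molecule, 3 cuts → 4 fragments:
  1–17 → 17 bp
  18–34 → 17 bp
  35–66 → 32 bp
  67–193 → 127 bp
Sorted largest to smallest: 127, 32, 17, 17 bp.

127, 32, 17, 17 bp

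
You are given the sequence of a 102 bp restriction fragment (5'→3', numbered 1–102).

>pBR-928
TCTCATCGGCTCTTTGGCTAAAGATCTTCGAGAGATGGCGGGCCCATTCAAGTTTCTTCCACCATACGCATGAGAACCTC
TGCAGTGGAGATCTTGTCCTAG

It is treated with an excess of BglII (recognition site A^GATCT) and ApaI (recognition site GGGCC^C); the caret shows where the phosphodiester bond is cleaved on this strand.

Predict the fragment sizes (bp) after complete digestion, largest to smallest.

45, 22, 22, 13 bp

BglII sites (AGATCT) start at positions 22, 89.
BglII cuts after the first base of each site, so after positions 22, 89.
The ApaI site (GGGCCC) starts at position 40.
ApaI cuts after base 5 of each site (before the last base), so after position 44.
Combined cut positions: 22, 44, 89.
Linear molecule, 3 cuts → 4 fragments:
  1–22 → 22 bp
  23–44 → 22 bp
  45–89 → 45 bp
  90–102 → 13 bp
Sorted largest to smallest: 45, 22, 22, 13 bp.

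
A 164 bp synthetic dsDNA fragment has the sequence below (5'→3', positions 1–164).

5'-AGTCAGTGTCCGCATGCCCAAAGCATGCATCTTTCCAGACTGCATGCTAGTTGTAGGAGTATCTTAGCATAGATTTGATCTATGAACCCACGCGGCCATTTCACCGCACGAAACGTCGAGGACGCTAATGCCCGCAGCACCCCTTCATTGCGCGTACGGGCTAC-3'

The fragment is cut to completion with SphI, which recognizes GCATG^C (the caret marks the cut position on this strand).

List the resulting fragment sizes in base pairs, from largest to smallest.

SphI sites (GCATGC) start at positions 12, 23, 42.
SphI cuts after base 5 of each site (before the last base), so after positions 16, 27, 46.
Linear molecule, 3 cuts → 4 fragments:
  1–16 → 16 bp
  17–27 → 11 bp
  28–46 → 19 bp
  47–164 → 118 bp
Sorted largest to smallest: 118, 19, 16, 11 bp.

118, 19, 16, 11 bp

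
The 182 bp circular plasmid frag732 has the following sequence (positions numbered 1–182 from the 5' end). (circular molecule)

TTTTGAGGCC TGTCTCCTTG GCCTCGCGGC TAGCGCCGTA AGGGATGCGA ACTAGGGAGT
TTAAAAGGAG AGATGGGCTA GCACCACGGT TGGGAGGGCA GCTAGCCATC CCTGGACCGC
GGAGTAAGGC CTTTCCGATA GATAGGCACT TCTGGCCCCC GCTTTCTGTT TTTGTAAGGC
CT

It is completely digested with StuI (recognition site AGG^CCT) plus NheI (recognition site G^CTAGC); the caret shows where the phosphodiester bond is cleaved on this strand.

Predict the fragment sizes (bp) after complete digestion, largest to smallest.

StuI sites (AGGCCT) start at positions 6, 127, 177.
StuI cuts after base 3 of each site, so after positions 8, 129, 179.
NheI sites (GCTAGC) start at positions 29, 77, 101.
NheI cuts after the first base of each site, so after positions 29, 77, 101.
Combined cut positions: 8, 29, 77, 101, 129, 179.
Circular molecule, 6 cuts → 6 fragments:
  9–29 → 21 bp
  30–77 → 48 bp
  78–101 → 24 bp
  102–129 → 28 bp
  130–179 → 50 bp
  180–182 then 1–8 → 3 + 8 = 11 bp
Sorted largest to smallest: 50, 48, 28, 24, 21, 11 bp.

50, 48, 28, 24, 21, 11 bp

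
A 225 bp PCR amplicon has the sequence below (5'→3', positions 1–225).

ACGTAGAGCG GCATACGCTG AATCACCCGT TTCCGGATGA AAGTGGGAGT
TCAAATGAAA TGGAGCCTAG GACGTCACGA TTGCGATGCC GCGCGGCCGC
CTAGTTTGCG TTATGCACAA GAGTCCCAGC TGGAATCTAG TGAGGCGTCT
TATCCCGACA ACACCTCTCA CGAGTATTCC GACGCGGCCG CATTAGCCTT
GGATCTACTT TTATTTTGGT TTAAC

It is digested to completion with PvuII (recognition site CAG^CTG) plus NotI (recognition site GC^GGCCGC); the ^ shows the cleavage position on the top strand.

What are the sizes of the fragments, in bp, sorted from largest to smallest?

The PvuII site (CAGCTG) starts at position 127.
PvuII cuts after base 3 of each site, so after position 129.
NotI sites (GCGGCCGC) start at positions 93, 184.
NotI cuts after base 2 of each site, so after positions 94, 185.
Combined cut positions: 94, 129, 185.
Linear molecule, 3 cuts → 4 fragments:
  1–94 → 94 bp
  95–129 → 35 bp
  130–185 → 56 bp
  186–225 → 40 bp
Sorted largest to smallest: 94, 56, 40, 35 bp.

94, 56, 40, 35 bp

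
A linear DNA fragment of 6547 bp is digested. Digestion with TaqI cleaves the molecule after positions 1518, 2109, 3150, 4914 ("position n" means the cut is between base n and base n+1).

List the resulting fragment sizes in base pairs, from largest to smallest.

1764, 1633, 1518, 1041, 591 bp

Linear molecule, 4 cuts → 5 fragments:
  1518 − 0 = 1518 bp
  2109 − 1518 = 591 bp
  3150 − 2109 = 1041 bp
  4914 − 3150 = 1764 bp
  6547 − 4914 = 1633 bp
Sorted largest to smallest: 1764, 1633, 1518, 1041, 591 bp.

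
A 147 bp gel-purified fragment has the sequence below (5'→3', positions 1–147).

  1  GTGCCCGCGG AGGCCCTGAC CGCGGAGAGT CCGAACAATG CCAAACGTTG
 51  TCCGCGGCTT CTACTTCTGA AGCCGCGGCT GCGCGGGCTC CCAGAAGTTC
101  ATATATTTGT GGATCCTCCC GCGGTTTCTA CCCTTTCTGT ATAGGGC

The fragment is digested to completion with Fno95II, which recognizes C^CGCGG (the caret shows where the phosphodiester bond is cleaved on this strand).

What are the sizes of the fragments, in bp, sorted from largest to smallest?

46, 32, 28, 21, 15, 5 bp

Fno95II sites (CCGCGG) start at positions 5, 20, 52, 73, 119.
Fno95II cuts after the first base of each site, so after positions 5, 20, 52, 73, 119.
Linear molecule, 5 cuts → 6 fragments:
  1–5 → 5 bp
  6–20 → 15 bp
  21–52 → 32 bp
  53–73 → 21 bp
  74–119 → 46 bp
  120–147 → 28 bp
Sorted largest to smallest: 46, 32, 28, 21, 15, 5 bp.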